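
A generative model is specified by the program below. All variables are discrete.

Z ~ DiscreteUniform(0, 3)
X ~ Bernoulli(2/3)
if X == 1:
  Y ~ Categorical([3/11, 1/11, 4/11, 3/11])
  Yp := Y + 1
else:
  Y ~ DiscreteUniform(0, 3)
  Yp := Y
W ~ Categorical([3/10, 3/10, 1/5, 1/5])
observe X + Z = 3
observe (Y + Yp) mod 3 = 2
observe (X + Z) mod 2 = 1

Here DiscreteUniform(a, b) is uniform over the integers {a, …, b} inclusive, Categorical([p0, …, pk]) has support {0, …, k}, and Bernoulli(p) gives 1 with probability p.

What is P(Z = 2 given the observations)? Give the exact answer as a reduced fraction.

P(Z = 2 | obs) = 32/43

Enumerate traces; 8 have nonzero weight after conditioning:
  (Z=2, X=1, Y=2, W=0) weight 1/55
  (Z=2, X=1, Y=2, W=1) weight 1/55
  (Z=2, X=1, Y=2, W=2) weight 2/165
  (Z=2, X=1, Y=2, W=3) weight 2/165
  (Z=3, X=0, Y=1, W=0) weight 1/160
  (Z=3, X=0, Y=1, W=1) weight 1/160
  (Z=3, X=0, Y=1, W=2) weight 1/240
  (Z=3, X=0, Y=1, W=3) weight 1/240
Group by Z:
  weight(Z=2) = 2/33
  weight(Z=3) = 1/48
Total weight = 2/33 + 1/48 = 43/528
P(Z=2 | obs) = 2/33 / 43/528 = 32/43
P(Z=3 | obs) = 1/48 / 43/528 = 11/43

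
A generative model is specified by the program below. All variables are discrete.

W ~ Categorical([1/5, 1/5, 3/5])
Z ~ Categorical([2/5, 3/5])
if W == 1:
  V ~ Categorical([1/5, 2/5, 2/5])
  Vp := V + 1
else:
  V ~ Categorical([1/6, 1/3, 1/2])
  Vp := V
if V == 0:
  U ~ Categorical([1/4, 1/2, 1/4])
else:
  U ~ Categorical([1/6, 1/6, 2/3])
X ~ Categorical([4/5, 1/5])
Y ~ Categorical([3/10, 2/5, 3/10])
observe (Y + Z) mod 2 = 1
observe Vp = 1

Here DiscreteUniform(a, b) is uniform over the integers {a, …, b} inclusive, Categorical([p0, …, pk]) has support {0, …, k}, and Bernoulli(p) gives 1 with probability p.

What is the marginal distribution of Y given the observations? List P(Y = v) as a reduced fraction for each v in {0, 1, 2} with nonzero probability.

P(Y=0) = 9/26, P(Y=1) = 4/13, P(Y=2) = 9/26

Enumerate traces; 54 have nonzero weight after conditioning:
  (W=0, Z=0, V=1, U=0, X=0, Y=1) weight 8/5625
  (W=0, Z=0, V=1, U=0, X=1, Y=1) weight 2/5625
  (W=0, Z=0, V=1, U=1, X=0, Y=1) weight 8/5625
  (W=0, Z=0, V=1, U=1, X=1, Y=1) weight 2/5625
  (W=0, Z=0, V=1, U=2, X=0, Y=1) weight 32/5625
  (W=0, Z=0, V=1, U=2, X=1, Y=1) weight 8/5625
  (W=0, Z=1, V=1, U=0, X=0, Y=0) weight 1/625
  (W=0, Z=1, V=1, U=0, X=0, Y=2) weight 1/625
  … 46 more
Group by Y:
  weight(Y=0) = 69/1250
  weight(Y=1) = 92/1875
  weight(Y=2) = 69/1250
Total weight = 69/1250 + 92/1875 + 69/1250 = 299/1875
P(Y=0 | obs) = 69/1250 / 299/1875 = 9/26
P(Y=1 | obs) = 92/1875 / 299/1875 = 4/13
P(Y=2 | obs) = 69/1250 / 299/1875 = 9/26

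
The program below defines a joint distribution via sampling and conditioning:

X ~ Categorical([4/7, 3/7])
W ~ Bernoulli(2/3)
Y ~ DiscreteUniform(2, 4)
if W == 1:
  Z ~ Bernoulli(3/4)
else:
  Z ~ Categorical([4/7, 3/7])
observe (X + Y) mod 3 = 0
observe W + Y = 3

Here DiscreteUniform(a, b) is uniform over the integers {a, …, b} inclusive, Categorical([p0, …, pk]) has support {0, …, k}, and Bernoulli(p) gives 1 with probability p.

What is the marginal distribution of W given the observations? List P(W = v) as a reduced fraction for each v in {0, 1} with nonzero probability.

P(W=0) = 2/5, P(W=1) = 3/5

Enumerate traces; 4 have nonzero weight after conditioning:
  (X=0, W=0, Y=3, Z=0) weight 16/441
  (X=0, W=0, Y=3, Z=1) weight 4/147
  (X=1, W=1, Y=2, Z=0) weight 1/42
  (X=1, W=1, Y=2, Z=1) weight 1/14
Group by W:
  weight(W=0) = 4/63
  weight(W=1) = 2/21
Total weight = 4/63 + 2/21 = 10/63
P(W=0 | obs) = 4/63 / 10/63 = 2/5
P(W=1 | obs) = 2/21 / 10/63 = 3/5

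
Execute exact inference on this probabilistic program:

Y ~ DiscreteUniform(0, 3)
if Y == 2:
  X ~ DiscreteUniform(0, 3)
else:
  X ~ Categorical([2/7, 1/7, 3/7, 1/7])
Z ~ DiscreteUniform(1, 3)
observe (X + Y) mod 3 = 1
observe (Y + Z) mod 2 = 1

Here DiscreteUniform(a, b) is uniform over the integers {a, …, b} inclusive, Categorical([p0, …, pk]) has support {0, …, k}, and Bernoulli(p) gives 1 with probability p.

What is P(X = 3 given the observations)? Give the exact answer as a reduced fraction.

P(X = 3 | obs) = 2/19

Enumerate traces; 7 have nonzero weight after conditioning:
  (Y=0, X=1, Z=1) weight 1/84
  (Y=0, X=1, Z=3) weight 1/84
  (Y=1, X=0, Z=2) weight 1/42
  (Y=1, X=3, Z=2) weight 1/84
  (Y=2, X=2, Z=1) weight 1/48
  (Y=2, X=2, Z=3) weight 1/48
  (Y=3, X=1, Z=2) weight 1/84
Group by X:
  weight(X=0) = 1/42
  weight(X=1) = 1/28
  weight(X=2) = 1/24
  weight(X=3) = 1/84
Total weight = 1/42 + 1/28 + 1/24 + 1/84 = 19/168
P(X=0 | obs) = 1/42 / 19/168 = 4/19
P(X=1 | obs) = 1/28 / 19/168 = 6/19
P(X=2 | obs) = 1/24 / 19/168 = 7/19
P(X=3 | obs) = 1/84 / 19/168 = 2/19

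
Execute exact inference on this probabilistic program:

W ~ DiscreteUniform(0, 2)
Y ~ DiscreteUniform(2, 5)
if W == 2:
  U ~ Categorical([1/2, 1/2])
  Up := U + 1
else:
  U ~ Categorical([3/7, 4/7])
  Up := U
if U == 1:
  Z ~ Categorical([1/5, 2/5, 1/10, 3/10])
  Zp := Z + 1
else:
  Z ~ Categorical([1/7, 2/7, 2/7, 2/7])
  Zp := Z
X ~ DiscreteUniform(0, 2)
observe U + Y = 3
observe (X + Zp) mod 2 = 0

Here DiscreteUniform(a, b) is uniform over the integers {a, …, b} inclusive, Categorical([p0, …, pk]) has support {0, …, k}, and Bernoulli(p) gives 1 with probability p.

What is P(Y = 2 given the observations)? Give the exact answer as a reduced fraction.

P(Y = 2 | obs) = 2737/4637

Enumerate traces; 36 have nonzero weight after conditioning:
  (W=0, Y=2, U=1, Z=0, X=1) weight 1/315
  (W=0, Y=2, U=1, Z=1, X=0) weight 2/315
  (W=0, Y=2, U=1, Z=1, X=2) weight 2/315
  (W=0, Y=2, U=1, Z=2, X=1) weight 1/630
  (W=0, Y=2, U=1, Z=3, X=0) weight 1/210
  (W=0, Y=2, U=1, Z=3, X=2) weight 1/210
  (W=0, Y=3, U=0, Z=0, X=0) weight 1/588
  (W=0, Y=3, U=0, Z=0, X=2) weight 1/588
  … 28 more
Group by Y:
  weight(Y=2) = 391/5040
  weight(Y=3) = 95/1764
Total weight = 391/5040 + 95/1764 = 4637/35280
P(Y=2 | obs) = 391/5040 / 4637/35280 = 2737/4637
P(Y=3 | obs) = 95/1764 / 4637/35280 = 1900/4637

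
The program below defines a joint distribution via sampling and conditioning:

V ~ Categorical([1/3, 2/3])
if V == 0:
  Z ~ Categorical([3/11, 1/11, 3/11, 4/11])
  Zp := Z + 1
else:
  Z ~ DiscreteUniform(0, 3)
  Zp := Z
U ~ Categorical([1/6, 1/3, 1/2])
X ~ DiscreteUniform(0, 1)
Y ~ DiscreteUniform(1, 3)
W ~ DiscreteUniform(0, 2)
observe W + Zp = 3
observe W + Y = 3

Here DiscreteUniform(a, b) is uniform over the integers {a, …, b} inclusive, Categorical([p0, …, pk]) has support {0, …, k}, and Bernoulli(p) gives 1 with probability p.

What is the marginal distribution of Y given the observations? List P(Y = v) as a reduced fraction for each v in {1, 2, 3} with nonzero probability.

Enumerate traces; 36 have nonzero weight after conditioning:
  (V=0, Z=0, U=0, X=0, Y=1, W=2) weight 1/1188
  (V=0, Z=0, U=0, X=1, Y=1, W=2) weight 1/1188
  (V=0, Z=0, U=1, X=0, Y=1, W=2) weight 1/594
  (V=0, Z=0, U=1, X=1, Y=1, W=2) weight 1/594
  (V=0, Z=0, U=2, X=0, Y=1, W=2) weight 1/396
  (V=0, Z=0, U=2, X=1, Y=1, W=2) weight 1/396
  (V=0, Z=1, U=0, X=0, Y=2, W=1) weight 1/3564
  (V=0, Z=1, U=0, X=1, Y=2, W=1) weight 1/3564
  (V=0, Z=2, U=0, X=0, Y=3, W=0) weight 1/1188
  … 27 more
Group by Y:
  weight(Y=1) = 17/594
  weight(Y=2) = 13/594
  weight(Y=3) = 17/594
Total weight = 17/594 + 13/594 + 17/594 = 47/594
P(Y=1 | obs) = 17/594 / 47/594 = 17/47
P(Y=2 | obs) = 13/594 / 47/594 = 13/47
P(Y=3 | obs) = 17/594 / 47/594 = 17/47

P(Y=1) = 17/47, P(Y=2) = 13/47, P(Y=3) = 17/47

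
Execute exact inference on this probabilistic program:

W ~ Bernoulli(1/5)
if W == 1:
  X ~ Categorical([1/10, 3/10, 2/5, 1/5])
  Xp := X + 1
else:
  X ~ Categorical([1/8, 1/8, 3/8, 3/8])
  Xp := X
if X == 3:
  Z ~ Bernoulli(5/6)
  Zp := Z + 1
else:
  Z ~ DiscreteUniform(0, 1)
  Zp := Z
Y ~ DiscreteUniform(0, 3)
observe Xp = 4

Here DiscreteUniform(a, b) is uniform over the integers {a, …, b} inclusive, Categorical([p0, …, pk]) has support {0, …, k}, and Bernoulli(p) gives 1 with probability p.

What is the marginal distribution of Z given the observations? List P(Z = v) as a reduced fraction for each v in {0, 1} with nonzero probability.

Enumerate traces; 8 have nonzero weight after conditioning:
  (W=1, X=3, Z=0, Y=0) weight 1/600
  (W=1, X=3, Z=0, Y=1) weight 1/600
  (W=1, X=3, Z=0, Y=2) weight 1/600
  (W=1, X=3, Z=0, Y=3) weight 1/600
  (W=1, X=3, Z=1, Y=0) weight 1/120
  (W=1, X=3, Z=1, Y=1) weight 1/120
  (W=1, X=3, Z=1, Y=2) weight 1/120
  (W=1, X=3, Z=1, Y=3) weight 1/120
Group by Z:
  weight(Z=0) = 1/150
  weight(Z=1) = 1/30
Total weight = 1/150 + 1/30 = 1/25
P(Z=0 | obs) = 1/150 / 1/25 = 1/6
P(Z=1 | obs) = 1/30 / 1/25 = 5/6

P(Z=0) = 1/6, P(Z=1) = 5/6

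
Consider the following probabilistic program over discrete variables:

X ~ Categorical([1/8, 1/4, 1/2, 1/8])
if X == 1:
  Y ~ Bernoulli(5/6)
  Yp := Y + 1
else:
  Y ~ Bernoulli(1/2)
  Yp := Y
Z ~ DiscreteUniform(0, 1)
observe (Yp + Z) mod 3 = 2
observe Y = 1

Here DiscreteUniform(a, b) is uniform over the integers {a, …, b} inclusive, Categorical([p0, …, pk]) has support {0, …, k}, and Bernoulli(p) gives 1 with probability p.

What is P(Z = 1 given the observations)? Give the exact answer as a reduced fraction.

Enumerate traces; 4 have nonzero weight after conditioning:
  (X=0, Y=1, Z=1) weight 1/32
  (X=1, Y=1, Z=0) weight 5/48
  (X=2, Y=1, Z=1) weight 1/8
  (X=3, Y=1, Z=1) weight 1/32
Group by Z:
  weight(Z=0) = 5/48
  weight(Z=1) = 3/16
Total weight = 5/48 + 3/16 = 7/24
P(Z=0 | obs) = 5/48 / 7/24 = 5/14
P(Z=1 | obs) = 3/16 / 7/24 = 9/14

P(Z = 1 | obs) = 9/14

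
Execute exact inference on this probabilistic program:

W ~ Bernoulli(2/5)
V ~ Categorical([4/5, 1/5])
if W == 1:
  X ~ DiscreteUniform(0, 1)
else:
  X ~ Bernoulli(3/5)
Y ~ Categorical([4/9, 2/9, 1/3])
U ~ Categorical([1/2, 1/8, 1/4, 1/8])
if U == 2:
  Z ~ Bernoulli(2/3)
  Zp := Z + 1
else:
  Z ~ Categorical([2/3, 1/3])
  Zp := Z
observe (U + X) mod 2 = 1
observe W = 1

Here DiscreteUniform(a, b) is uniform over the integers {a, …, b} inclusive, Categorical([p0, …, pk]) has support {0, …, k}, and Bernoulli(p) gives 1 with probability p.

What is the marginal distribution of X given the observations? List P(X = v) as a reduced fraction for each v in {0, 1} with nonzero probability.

Enumerate traces; 48 have nonzero weight after conditioning:
  (W=1, V=0, X=0, Y=0, U=1, Z=0) weight 4/675
  (W=1, V=0, X=0, Y=0, U=1, Z=1) weight 2/675
  (W=1, V=0, X=0, Y=0, U=3, Z=0) weight 4/675
  (W=1, V=0, X=0, Y=0, U=3, Z=1) weight 2/675
  (W=1, V=0, X=0, Y=1, U=1, Z=0) weight 2/675
  (W=1, V=0, X=0, Y=1, U=1, Z=1) weight 1/675
  (W=1, V=0, X=0, Y=1, U=3, Z=0) weight 2/675
  (W=1, V=0, X=0, Y=1, U=3, Z=1) weight 1/675
  (W=1, V=0, X=1, Y=0, U=0, Z=0) weight 16/675
  … 39 more
Group by X:
  weight(X=0) = 1/20
  weight(X=1) = 3/20
Total weight = 1/20 + 3/20 = 1/5
P(X=0 | obs) = 1/20 / 1/5 = 1/4
P(X=1 | obs) = 3/20 / 1/5 = 3/4

P(X=0) = 1/4, P(X=1) = 3/4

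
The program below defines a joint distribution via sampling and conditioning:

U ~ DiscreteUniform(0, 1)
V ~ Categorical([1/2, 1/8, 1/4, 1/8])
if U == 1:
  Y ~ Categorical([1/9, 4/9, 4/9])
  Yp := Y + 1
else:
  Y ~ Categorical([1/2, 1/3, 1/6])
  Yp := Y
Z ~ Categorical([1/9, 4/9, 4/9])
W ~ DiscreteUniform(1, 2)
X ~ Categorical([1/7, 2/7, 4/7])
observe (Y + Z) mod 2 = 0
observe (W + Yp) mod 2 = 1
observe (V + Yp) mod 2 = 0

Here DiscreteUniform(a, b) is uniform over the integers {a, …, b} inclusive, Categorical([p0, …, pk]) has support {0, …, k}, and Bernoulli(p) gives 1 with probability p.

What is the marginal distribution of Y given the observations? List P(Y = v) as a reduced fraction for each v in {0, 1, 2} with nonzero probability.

Enumerate traces; 60 have nonzero weight after conditioning:
  (U=0, V=0, Y=0, Z=0, W=1, X=0) weight 1/1008
  (U=0, V=0, Y=0, Z=0, W=1, X=1) weight 1/504
  (U=0, V=0, Y=0, Z=0, W=1, X=2) weight 1/252
  (U=0, V=0, Y=0, Z=2, W=1, X=0) weight 1/252
  (U=0, V=0, Y=0, Z=2, W=1, X=1) weight 1/126
  (U=0, V=0, Y=0, Z=2, W=1, X=2) weight 1/63
  (U=0, V=0, Y=2, Z=0, W=1, X=0) weight 1/3024
  (U=0, V=0, Y=2, Z=0, W=1, X=1) weight 1/1512
  (U=0, V=1, Y=1, Z=1, W=2, X=0) weight 1/1512
  … 51 more
Group by Y:
  weight(Y=0) = 145/2592
  weight(Y=1) = 5/108
  weight(Y=2) = 85/2592
Total weight = 145/2592 + 5/108 + 85/2592 = 175/1296
P(Y=0 | obs) = 145/2592 / 175/1296 = 29/70
P(Y=1 | obs) = 5/108 / 175/1296 = 12/35
P(Y=2 | obs) = 85/2592 / 175/1296 = 17/70

P(Y=0) = 29/70, P(Y=1) = 12/35, P(Y=2) = 17/70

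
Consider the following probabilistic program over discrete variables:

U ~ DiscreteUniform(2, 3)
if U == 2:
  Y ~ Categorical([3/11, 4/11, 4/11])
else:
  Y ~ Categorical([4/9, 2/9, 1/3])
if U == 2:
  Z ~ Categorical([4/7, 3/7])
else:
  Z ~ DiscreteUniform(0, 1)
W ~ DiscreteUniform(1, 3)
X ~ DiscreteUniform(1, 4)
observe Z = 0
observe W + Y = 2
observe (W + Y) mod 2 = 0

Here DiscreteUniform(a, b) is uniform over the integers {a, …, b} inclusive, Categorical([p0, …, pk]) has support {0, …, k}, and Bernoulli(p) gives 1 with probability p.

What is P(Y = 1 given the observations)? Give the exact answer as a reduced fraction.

P(Y = 1 | obs) = 221/483

Enumerate traces; 16 have nonzero weight after conditioning:
  (U=2, Y=0, Z=0, W=2, X=1) weight 1/154
  (U=2, Y=0, Z=0, W=2, X=2) weight 1/154
  (U=2, Y=0, Z=0, W=2, X=3) weight 1/154
  (U=2, Y=0, Z=0, W=2, X=4) weight 1/154
  (U=2, Y=1, Z=0, W=1, X=1) weight 2/231
  (U=2, Y=1, Z=0, W=1, X=2) weight 2/231
  (U=2, Y=1, Z=0, W=1, X=3) weight 2/231
  (U=2, Y=1, Z=0, W=1, X=4) weight 2/231
  … 8 more
Group by Y:
  weight(Y=0) = 131/2079
  weight(Y=1) = 221/4158
Total weight = 131/2079 + 221/4158 = 23/198
P(Y=0 | obs) = 131/2079 / 23/198 = 262/483
P(Y=1 | obs) = 221/4158 / 23/198 = 221/483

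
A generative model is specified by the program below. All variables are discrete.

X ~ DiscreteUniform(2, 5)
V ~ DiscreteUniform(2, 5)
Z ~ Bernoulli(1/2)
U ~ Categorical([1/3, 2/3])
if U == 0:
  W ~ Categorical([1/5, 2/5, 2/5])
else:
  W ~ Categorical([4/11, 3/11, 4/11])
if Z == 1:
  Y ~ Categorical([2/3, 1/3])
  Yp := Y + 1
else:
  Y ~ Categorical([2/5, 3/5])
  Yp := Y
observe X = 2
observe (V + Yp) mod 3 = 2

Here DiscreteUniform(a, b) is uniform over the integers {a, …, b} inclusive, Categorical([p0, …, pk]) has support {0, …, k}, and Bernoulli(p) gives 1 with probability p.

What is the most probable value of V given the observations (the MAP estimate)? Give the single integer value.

argmax_v P(V = v | obs) = 4

Enumerate traces; 30 have nonzero weight after conditioning:
  (X=2, V=2, Z=0, U=0, W=0, Y=0) weight 1/1200
  (X=2, V=2, Z=0, U=0, W=1, Y=0) weight 1/600
  (X=2, V=2, Z=0, U=0, W=2, Y=0) weight 1/600
  (X=2, V=2, Z=0, U=1, W=0, Y=0) weight 1/330
  (X=2, V=2, Z=0, U=1, W=1, Y=0) weight 1/440
  (X=2, V=2, Z=0, U=1, W=2, Y=0) weight 1/330
  (X=2, V=3, Z=1, U=0, W=0, Y=1) weight 1/1440
  (X=2, V=3, Z=1, U=0, W=1, Y=1) weight 1/720
  (X=2, V=4, Z=0, U=0, W=0, Y=1) weight 1/800
  (X=2, V=5, Z=0, U=0, W=0, Y=0) weight 1/1200
  … 20 more
Group by V:
  weight(V=2) = 1/80
  weight(V=3) = 1/96
  weight(V=4) = 19/480
  weight(V=5) = 1/80
Total weight = 1/80 + 1/96 + 19/480 + 1/80 = 3/40
P(V=2 | obs) = 1/80 / 3/40 = 1/6
P(V=3 | obs) = 1/96 / 3/40 = 5/36
P(V=4 | obs) = 19/480 / 3/40 = 19/36
P(V=5 | obs) = 1/80 / 3/40 = 1/6
argmax = 4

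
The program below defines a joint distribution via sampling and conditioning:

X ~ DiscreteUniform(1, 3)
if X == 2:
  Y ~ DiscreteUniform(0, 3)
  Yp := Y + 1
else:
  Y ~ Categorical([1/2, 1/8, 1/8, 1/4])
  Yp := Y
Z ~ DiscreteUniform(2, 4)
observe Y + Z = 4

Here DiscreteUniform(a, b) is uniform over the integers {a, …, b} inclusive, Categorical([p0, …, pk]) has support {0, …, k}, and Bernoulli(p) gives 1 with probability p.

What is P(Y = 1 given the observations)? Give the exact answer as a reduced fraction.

P(Y = 1 | obs) = 2/9

Enumerate traces; 9 have nonzero weight after conditioning:
  (X=1, Y=0, Z=4) weight 1/18
  (X=1, Y=1, Z=3) weight 1/72
  (X=1, Y=2, Z=2) weight 1/72
  (X=2, Y=0, Z=4) weight 1/36
  (X=2, Y=1, Z=3) weight 1/36
  (X=2, Y=2, Z=2) weight 1/36
  (X=3, Y=0, Z=4) weight 1/18
  (X=3, Y=1, Z=3) weight 1/72
  … 1 more
Group by Y:
  weight(Y=0) = 5/36
  weight(Y=1) = 1/18
  weight(Y=2) = 1/18
Total weight = 5/36 + 1/18 + 1/18 = 1/4
P(Y=0 | obs) = 5/36 / 1/4 = 5/9
P(Y=1 | obs) = 1/18 / 1/4 = 2/9
P(Y=2 | obs) = 1/18 / 1/4 = 2/9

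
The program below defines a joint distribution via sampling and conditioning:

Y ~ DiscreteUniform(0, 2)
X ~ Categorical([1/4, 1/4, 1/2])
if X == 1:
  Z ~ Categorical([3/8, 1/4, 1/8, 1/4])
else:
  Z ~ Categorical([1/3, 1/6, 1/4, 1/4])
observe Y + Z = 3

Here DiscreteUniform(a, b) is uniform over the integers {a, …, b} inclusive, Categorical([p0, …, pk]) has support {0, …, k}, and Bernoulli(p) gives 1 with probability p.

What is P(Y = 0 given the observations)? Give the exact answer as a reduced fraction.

Enumerate traces; 9 have nonzero weight after conditioning:
  (Y=0, X=0, Z=3) weight 1/48
  (Y=0, X=1, Z=3) weight 1/48
  (Y=0, X=2, Z=3) weight 1/24
  (Y=1, X=0, Z=2) weight 1/48
  (Y=1, X=1, Z=2) weight 1/96
  (Y=1, X=2, Z=2) weight 1/24
  (Y=2, X=0, Z=1) weight 1/72
  (Y=2, X=1, Z=1) weight 1/48
  … 1 more
Group by Y:
  weight(Y=0) = 1/12
  weight(Y=1) = 7/96
  weight(Y=2) = 1/16
Total weight = 1/12 + 7/96 + 1/16 = 7/32
P(Y=0 | obs) = 1/12 / 7/32 = 8/21
P(Y=1 | obs) = 7/96 / 7/32 = 1/3
P(Y=2 | obs) = 1/16 / 7/32 = 2/7

P(Y = 0 | obs) = 8/21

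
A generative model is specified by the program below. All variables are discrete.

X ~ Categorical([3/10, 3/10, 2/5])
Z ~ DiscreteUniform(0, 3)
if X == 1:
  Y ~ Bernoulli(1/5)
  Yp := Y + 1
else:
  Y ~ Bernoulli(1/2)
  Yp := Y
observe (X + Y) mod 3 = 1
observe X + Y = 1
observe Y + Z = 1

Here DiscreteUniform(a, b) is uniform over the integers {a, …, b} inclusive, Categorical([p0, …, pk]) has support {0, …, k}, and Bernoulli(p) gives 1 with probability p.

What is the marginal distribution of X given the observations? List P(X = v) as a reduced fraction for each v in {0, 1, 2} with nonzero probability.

Enumerate traces; 2 have nonzero weight after conditioning:
  (X=0, Z=0, Y=1) weight 3/80
  (X=1, Z=1, Y=0) weight 3/50
Group by X:
  weight(X=0) = 3/80
  weight(X=1) = 3/50
Total weight = 3/80 + 3/50 = 39/400
P(X=0 | obs) = 3/80 / 39/400 = 5/13
P(X=1 | obs) = 3/50 / 39/400 = 8/13

P(X=0) = 5/13, P(X=1) = 8/13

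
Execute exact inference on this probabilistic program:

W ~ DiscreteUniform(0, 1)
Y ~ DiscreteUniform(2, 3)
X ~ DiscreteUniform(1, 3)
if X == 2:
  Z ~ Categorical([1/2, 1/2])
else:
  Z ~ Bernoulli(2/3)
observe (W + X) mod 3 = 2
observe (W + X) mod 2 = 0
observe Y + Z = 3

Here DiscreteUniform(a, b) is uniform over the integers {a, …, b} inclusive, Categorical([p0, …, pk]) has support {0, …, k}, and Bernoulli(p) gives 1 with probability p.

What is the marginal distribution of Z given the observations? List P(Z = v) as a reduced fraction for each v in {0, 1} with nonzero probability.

P(Z=0) = 5/12, P(Z=1) = 7/12

Enumerate traces; 4 have nonzero weight after conditioning:
  (W=0, Y=2, X=2, Z=1) weight 1/24
  (W=0, Y=3, X=2, Z=0) weight 1/24
  (W=1, Y=2, X=1, Z=1) weight 1/18
  (W=1, Y=3, X=1, Z=0) weight 1/36
Group by Z:
  weight(Z=0) = 5/72
  weight(Z=1) = 7/72
Total weight = 5/72 + 7/72 = 1/6
P(Z=0 | obs) = 5/72 / 1/6 = 5/12
P(Z=1 | obs) = 7/72 / 1/6 = 7/12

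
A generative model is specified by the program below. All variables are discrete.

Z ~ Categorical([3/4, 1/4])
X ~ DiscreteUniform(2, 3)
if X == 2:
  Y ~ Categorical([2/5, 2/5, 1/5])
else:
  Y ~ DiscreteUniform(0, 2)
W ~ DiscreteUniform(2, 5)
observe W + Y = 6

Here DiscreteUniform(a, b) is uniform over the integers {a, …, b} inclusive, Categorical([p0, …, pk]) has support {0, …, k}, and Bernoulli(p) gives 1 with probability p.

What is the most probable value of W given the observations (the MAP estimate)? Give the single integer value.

Enumerate traces; 8 have nonzero weight after conditioning:
  (Z=0, X=2, Y=1, W=5) weight 3/80
  (Z=0, X=2, Y=2, W=4) weight 3/160
  (Z=0, X=3, Y=1, W=5) weight 1/32
  (Z=0, X=3, Y=2, W=4) weight 1/32
  (Z=1, X=2, Y=1, W=5) weight 1/80
  (Z=1, X=2, Y=2, W=4) weight 1/160
  (Z=1, X=3, Y=1, W=5) weight 1/96
  (Z=1, X=3, Y=2, W=4) weight 1/96
Group by W:
  weight(W=4) = 1/15
  weight(W=5) = 11/120
Total weight = 1/15 + 11/120 = 19/120
P(W=4 | obs) = 1/15 / 19/120 = 8/19
P(W=5 | obs) = 11/120 / 19/120 = 11/19
argmax = 5

argmax_v P(W = v | obs) = 5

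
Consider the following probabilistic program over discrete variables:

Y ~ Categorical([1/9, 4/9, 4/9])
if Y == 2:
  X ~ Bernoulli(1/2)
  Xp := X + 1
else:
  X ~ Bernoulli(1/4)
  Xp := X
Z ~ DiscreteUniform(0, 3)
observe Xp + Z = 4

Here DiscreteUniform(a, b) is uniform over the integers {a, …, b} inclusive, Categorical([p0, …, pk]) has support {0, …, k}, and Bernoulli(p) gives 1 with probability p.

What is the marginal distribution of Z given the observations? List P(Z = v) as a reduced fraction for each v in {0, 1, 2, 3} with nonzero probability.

P(Z=2) = 8/21, P(Z=3) = 13/21

Enumerate traces; 4 have nonzero weight after conditioning:
  (Y=0, X=1, Z=3) weight 1/144
  (Y=1, X=1, Z=3) weight 1/36
  (Y=2, X=0, Z=3) weight 1/18
  (Y=2, X=1, Z=2) weight 1/18
Group by Z:
  weight(Z=2) = 1/18
  weight(Z=3) = 13/144
Total weight = 1/18 + 13/144 = 7/48
P(Z=2 | obs) = 1/18 / 7/48 = 8/21
P(Z=3 | obs) = 13/144 / 7/48 = 13/21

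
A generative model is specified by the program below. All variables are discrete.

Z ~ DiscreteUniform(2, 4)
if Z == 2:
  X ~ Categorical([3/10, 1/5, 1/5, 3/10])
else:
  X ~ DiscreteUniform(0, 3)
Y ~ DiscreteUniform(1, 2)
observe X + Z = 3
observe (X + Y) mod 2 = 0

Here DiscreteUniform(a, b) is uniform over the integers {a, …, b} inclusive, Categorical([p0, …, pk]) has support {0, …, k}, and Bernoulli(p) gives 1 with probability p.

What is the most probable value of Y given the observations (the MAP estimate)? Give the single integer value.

Enumerate traces; 2 have nonzero weight after conditioning:
  (Z=2, X=1, Y=1) weight 1/30
  (Z=3, X=0, Y=2) weight 1/24
Group by Y:
  weight(Y=1) = 1/30
  weight(Y=2) = 1/24
Total weight = 1/30 + 1/24 = 3/40
P(Y=1 | obs) = 1/30 / 3/40 = 4/9
P(Y=2 | obs) = 1/24 / 3/40 = 5/9
argmax = 2

argmax_v P(Y = v | obs) = 2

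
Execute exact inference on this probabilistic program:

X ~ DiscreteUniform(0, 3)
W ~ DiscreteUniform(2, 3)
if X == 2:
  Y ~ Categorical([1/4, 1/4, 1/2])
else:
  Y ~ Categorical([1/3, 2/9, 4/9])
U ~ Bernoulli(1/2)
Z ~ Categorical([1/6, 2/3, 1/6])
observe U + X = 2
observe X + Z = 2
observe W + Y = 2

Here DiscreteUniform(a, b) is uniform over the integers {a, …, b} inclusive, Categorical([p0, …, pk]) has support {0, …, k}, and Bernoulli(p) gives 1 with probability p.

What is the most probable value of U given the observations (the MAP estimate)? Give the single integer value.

Enumerate traces; 2 have nonzero weight after conditioning:
  (X=1, W=2, Y=0, U=1, Z=1) weight 1/72
  (X=2, W=2, Y=0, U=0, Z=0) weight 1/384
Group by U:
  weight(U=0) = 1/384
  weight(U=1) = 1/72
Total weight = 1/384 + 1/72 = 19/1152
P(U=0 | obs) = 1/384 / 19/1152 = 3/19
P(U=1 | obs) = 1/72 / 19/1152 = 16/19
argmax = 1

argmax_v P(U = v | obs) = 1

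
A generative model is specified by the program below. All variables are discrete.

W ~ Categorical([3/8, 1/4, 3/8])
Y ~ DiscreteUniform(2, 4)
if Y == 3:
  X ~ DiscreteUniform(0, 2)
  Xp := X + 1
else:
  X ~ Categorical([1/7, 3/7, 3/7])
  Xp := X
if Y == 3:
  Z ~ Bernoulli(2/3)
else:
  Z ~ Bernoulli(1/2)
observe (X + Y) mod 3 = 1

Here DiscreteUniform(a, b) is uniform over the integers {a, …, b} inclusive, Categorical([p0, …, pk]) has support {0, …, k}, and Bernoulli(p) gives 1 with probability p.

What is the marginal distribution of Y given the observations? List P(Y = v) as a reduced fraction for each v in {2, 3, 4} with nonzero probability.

Enumerate traces; 18 have nonzero weight after conditioning:
  (W=0, Y=2, X=2, Z=0) weight 3/112
  (W=0, Y=2, X=2, Z=1) weight 3/112
  (W=0, Y=3, X=1, Z=0) weight 1/72
  (W=0, Y=3, X=1, Z=1) weight 1/36
  (W=0, Y=4, X=0, Z=0) weight 1/112
  (W=0, Y=4, X=0, Z=1) weight 1/112
  (W=1, Y=2, X=2, Z=0) weight 1/56
  (W=1, Y=2, X=2, Z=1) weight 1/56
  … 10 more
Group by Y:
  weight(Y=2) = 1/7
  weight(Y=3) = 1/9
  weight(Y=4) = 1/21
Total weight = 1/7 + 1/9 + 1/21 = 19/63
P(Y=2 | obs) = 1/7 / 19/63 = 9/19
P(Y=3 | obs) = 1/9 / 19/63 = 7/19
P(Y=4 | obs) = 1/21 / 19/63 = 3/19

P(Y=2) = 9/19, P(Y=3) = 7/19, P(Y=4) = 3/19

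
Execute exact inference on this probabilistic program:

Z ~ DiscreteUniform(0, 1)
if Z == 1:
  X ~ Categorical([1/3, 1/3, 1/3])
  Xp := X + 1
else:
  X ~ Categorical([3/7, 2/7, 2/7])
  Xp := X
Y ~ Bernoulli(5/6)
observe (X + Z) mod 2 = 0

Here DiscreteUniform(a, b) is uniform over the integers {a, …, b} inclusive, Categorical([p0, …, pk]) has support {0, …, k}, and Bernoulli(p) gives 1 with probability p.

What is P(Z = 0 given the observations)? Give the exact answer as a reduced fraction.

Enumerate traces; 6 have nonzero weight after conditioning:
  (Z=0, X=0, Y=0) weight 1/28
  (Z=0, X=0, Y=1) weight 5/28
  (Z=0, X=2, Y=0) weight 1/42
  (Z=0, X=2, Y=1) weight 5/42
  (Z=1, X=1, Y=0) weight 1/36
  (Z=1, X=1, Y=1) weight 5/36
Group by Z:
  weight(Z=0) = 5/14
  weight(Z=1) = 1/6
Total weight = 5/14 + 1/6 = 11/21
P(Z=0 | obs) = 5/14 / 11/21 = 15/22
P(Z=1 | obs) = 1/6 / 11/21 = 7/22

P(Z = 0 | obs) = 15/22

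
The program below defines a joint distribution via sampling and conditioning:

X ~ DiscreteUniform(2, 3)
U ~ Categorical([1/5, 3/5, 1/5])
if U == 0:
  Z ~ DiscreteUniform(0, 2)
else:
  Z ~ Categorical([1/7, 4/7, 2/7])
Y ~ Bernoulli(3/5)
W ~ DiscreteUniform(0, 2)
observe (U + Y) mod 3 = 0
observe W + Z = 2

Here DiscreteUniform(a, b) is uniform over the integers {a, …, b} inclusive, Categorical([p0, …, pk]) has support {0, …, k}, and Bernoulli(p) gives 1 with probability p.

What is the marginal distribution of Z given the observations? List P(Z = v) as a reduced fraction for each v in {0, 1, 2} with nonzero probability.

P(Z=0) = 23/105, P(Z=1) = 10/21, P(Z=2) = 32/105

Enumerate traces; 12 have nonzero weight after conditioning:
  (X=2, U=0, Z=0, Y=0, W=2) weight 1/225
  (X=2, U=0, Z=1, Y=0, W=1) weight 1/225
  (X=2, U=0, Z=2, Y=0, W=0) weight 1/225
  (X=2, U=2, Z=0, Y=1, W=2) weight 1/350
  (X=2, U=2, Z=1, Y=1, W=1) weight 2/175
  (X=2, U=2, Z=2, Y=1, W=0) weight 1/175
  (X=3, U=0, Z=0, Y=0, W=2) weight 1/225
  (X=3, U=0, Z=1, Y=0, W=1) weight 1/225
  … 4 more
Group by Z:
  weight(Z=0) = 23/1575
  weight(Z=1) = 2/63
  weight(Z=2) = 32/1575
Total weight = 23/1575 + 2/63 + 32/1575 = 1/15
P(Z=0 | obs) = 23/1575 / 1/15 = 23/105
P(Z=1 | obs) = 2/63 / 1/15 = 10/21
P(Z=2 | obs) = 32/1575 / 1/15 = 32/105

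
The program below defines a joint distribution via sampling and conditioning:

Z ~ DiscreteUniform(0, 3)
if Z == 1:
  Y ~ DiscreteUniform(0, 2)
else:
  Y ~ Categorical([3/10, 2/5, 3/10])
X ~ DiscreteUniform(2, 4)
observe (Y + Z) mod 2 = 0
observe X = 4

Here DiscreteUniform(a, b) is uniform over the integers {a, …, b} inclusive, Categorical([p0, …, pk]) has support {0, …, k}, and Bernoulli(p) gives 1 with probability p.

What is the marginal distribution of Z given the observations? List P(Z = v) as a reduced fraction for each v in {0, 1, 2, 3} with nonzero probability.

Enumerate traces; 6 have nonzero weight after conditioning:
  (Z=0, Y=0, X=4) weight 1/40
  (Z=0, Y=2, X=4) weight 1/40
  (Z=1, Y=1, X=4) weight 1/36
  (Z=2, Y=0, X=4) weight 1/40
  (Z=2, Y=2, X=4) weight 1/40
  (Z=3, Y=1, X=4) weight 1/30
Group by Z:
  weight(Z=0) = 1/20
  weight(Z=1) = 1/36
  weight(Z=2) = 1/20
  weight(Z=3) = 1/30
Total weight = 1/20 + 1/36 + 1/20 + 1/30 = 29/180
P(Z=0 | obs) = 1/20 / 29/180 = 9/29
P(Z=1 | obs) = 1/36 / 29/180 = 5/29
P(Z=2 | obs) = 1/20 / 29/180 = 9/29
P(Z=3 | obs) = 1/30 / 29/180 = 6/29

P(Z=0) = 9/29, P(Z=1) = 5/29, P(Z=2) = 9/29, P(Z=3) = 6/29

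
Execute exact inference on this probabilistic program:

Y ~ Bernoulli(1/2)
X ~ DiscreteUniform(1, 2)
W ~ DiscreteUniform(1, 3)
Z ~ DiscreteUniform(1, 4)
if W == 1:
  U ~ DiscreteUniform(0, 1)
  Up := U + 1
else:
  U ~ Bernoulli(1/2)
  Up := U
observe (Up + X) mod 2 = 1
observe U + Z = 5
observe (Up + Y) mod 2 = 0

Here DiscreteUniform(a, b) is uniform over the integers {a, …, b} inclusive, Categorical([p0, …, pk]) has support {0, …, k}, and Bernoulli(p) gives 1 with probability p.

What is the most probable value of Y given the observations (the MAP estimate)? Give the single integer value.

argmax_v P(Y = v | obs) = 1

Enumerate traces; 3 have nonzero weight after conditioning:
  (Y=0, X=1, W=1, Z=4, U=1) weight 1/96
  (Y=1, X=2, W=2, Z=4, U=1) weight 1/96
  (Y=1, X=2, W=3, Z=4, U=1) weight 1/96
Group by Y:
  weight(Y=0) = 1/96
  weight(Y=1) = 1/48
Total weight = 1/96 + 1/48 = 1/32
P(Y=0 | obs) = 1/96 / 1/32 = 1/3
P(Y=1 | obs) = 1/48 / 1/32 = 2/3
argmax = 1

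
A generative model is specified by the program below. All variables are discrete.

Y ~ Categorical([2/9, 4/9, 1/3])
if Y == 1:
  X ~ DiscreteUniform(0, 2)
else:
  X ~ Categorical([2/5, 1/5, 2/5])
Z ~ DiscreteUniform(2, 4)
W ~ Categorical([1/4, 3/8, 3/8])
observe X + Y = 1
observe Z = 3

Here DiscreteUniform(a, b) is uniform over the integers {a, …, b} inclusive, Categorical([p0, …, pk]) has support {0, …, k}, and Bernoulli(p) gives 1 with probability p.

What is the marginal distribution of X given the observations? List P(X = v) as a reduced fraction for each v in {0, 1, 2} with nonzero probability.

P(X=0) = 10/13, P(X=1) = 3/13

Enumerate traces; 6 have nonzero weight after conditioning:
  (Y=0, X=1, Z=3, W=0) weight 1/270
  (Y=0, X=1, Z=3, W=1) weight 1/180
  (Y=0, X=1, Z=3, W=2) weight 1/180
  (Y=1, X=0, Z=3, W=0) weight 1/81
  (Y=1, X=0, Z=3, W=1) weight 1/54
  (Y=1, X=0, Z=3, W=2) weight 1/54
Group by X:
  weight(X=0) = 4/81
  weight(X=1) = 2/135
Total weight = 4/81 + 2/135 = 26/405
P(X=0 | obs) = 4/81 / 26/405 = 10/13
P(X=1 | obs) = 2/135 / 26/405 = 3/13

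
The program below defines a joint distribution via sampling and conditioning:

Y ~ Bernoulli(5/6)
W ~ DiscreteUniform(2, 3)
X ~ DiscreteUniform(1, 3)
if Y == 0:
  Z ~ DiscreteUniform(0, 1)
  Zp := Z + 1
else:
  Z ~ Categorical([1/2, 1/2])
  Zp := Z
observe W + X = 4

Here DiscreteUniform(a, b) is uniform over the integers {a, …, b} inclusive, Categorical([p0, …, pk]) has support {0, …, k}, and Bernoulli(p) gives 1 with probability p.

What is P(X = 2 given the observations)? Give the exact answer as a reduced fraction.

P(X = 2 | obs) = 1/2

Enumerate traces; 8 have nonzero weight after conditioning:
  (Y=0, W=2, X=2, Z=0) weight 1/72
  (Y=0, W=2, X=2, Z=1) weight 1/72
  (Y=0, W=3, X=1, Z=0) weight 1/72
  (Y=0, W=3, X=1, Z=1) weight 1/72
  (Y=1, W=2, X=2, Z=0) weight 5/72
  (Y=1, W=2, X=2, Z=1) weight 5/72
  (Y=1, W=3, X=1, Z=0) weight 5/72
  (Y=1, W=3, X=1, Z=1) weight 5/72
Group by X:
  weight(X=1) = 1/6
  weight(X=2) = 1/6
Total weight = 1/6 + 1/6 = 1/3
P(X=1 | obs) = 1/6 / 1/3 = 1/2
P(X=2 | obs) = 1/6 / 1/3 = 1/2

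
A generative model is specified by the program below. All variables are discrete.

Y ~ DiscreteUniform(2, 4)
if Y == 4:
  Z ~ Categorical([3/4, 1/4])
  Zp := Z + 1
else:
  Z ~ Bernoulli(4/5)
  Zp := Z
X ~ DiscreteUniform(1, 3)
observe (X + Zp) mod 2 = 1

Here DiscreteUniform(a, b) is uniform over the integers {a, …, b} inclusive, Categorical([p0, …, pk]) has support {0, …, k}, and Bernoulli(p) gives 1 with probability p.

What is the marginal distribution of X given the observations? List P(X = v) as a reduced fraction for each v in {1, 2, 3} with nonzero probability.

Enumerate traces; 9 have nonzero weight after conditioning:
  (Y=2, Z=0, X=1) weight 1/45
  (Y=2, Z=0, X=3) weight 1/45
  (Y=2, Z=1, X=2) weight 4/45
  (Y=3, Z=0, X=1) weight 1/45
  (Y=3, Z=0, X=3) weight 1/45
  (Y=3, Z=1, X=2) weight 4/45
  (Y=4, Z=0, X=2) weight 1/12
  (Y=4, Z=1, X=1) weight 1/36
  … 1 more
Group by X:
  weight(X=1) = 13/180
  weight(X=2) = 47/180
  weight(X=3) = 13/180
Total weight = 13/180 + 47/180 + 13/180 = 73/180
P(X=1 | obs) = 13/180 / 73/180 = 13/73
P(X=2 | obs) = 47/180 / 73/180 = 47/73
P(X=3 | obs) = 13/180 / 73/180 = 13/73

P(X=1) = 13/73, P(X=2) = 47/73, P(X=3) = 13/73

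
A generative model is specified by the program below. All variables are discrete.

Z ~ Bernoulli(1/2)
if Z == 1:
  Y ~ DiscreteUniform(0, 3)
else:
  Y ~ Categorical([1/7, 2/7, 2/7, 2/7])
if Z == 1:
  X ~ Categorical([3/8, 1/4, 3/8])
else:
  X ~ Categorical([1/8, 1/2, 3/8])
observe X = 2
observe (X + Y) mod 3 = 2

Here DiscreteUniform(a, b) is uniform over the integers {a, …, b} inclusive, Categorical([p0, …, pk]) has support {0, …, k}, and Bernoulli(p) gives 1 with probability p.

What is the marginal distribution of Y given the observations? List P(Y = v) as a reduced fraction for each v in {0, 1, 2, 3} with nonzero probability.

Enumerate traces; 4 have nonzero weight after conditioning:
  (Z=0, Y=0, X=2) weight 3/112
  (Z=0, Y=3, X=2) weight 3/56
  (Z=1, Y=0, X=2) weight 3/64
  (Z=1, Y=3, X=2) weight 3/64
Group by Y:
  weight(Y=0) = 33/448
  weight(Y=3) = 45/448
Total weight = 33/448 + 45/448 = 39/224
P(Y=0 | obs) = 33/448 / 39/224 = 11/26
P(Y=3 | obs) = 45/448 / 39/224 = 15/26

P(Y=0) = 11/26, P(Y=3) = 15/26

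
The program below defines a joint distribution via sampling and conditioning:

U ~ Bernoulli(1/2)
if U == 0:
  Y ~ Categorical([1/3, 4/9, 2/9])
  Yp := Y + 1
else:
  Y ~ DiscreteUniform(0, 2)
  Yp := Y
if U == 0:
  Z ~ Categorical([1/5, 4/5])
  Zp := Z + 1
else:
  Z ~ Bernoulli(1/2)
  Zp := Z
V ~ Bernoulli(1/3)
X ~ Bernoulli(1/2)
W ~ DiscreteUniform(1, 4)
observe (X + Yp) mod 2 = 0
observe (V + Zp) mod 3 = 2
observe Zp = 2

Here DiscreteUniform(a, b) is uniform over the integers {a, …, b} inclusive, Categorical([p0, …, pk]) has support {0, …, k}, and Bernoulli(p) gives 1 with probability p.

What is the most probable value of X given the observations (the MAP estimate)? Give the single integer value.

Enumerate traces; 12 have nonzero weight after conditioning:
  (U=0, Y=0, Z=1, V=0, X=1, W=1) weight 1/90
  (U=0, Y=0, Z=1, V=0, X=1, W=2) weight 1/90
  (U=0, Y=0, Z=1, V=0, X=1, W=3) weight 1/90
  (U=0, Y=0, Z=1, V=0, X=1, W=4) weight 1/90
  (U=0, Y=1, Z=1, V=0, X=0, W=1) weight 2/135
  (U=0, Y=1, Z=1, V=0, X=0, W=2) weight 2/135
  (U=0, Y=1, Z=1, V=0, X=0, W=3) weight 2/135
  (U=0, Y=1, Z=1, V=0, X=0, W=4) weight 2/135
  … 4 more
Group by X:
  weight(X=0) = 8/135
  weight(X=1) = 2/27
Total weight = 8/135 + 2/27 = 2/15
P(X=0 | obs) = 8/135 / 2/15 = 4/9
P(X=1 | obs) = 2/27 / 2/15 = 5/9
argmax = 1

argmax_v P(X = v | obs) = 1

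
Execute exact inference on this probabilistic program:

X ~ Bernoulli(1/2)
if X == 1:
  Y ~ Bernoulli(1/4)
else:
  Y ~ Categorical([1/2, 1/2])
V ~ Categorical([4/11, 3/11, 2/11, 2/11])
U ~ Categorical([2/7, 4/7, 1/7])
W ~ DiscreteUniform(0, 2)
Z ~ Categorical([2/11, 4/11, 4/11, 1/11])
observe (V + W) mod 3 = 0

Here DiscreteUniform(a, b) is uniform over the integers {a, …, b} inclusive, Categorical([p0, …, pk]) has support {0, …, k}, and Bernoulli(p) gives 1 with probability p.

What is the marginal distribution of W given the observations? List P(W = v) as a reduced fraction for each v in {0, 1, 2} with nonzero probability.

P(W=0) = 6/11, P(W=1) = 2/11, P(W=2) = 3/11

Enumerate traces; 192 have nonzero weight after conditioning:
  (X=0, Y=0, V=0, U=0, W=0, Z=0) weight 4/2541
  (X=0, Y=0, V=0, U=0, W=0, Z=1) weight 8/2541
  (X=0, Y=0, V=0, U=0, W=0, Z=2) weight 8/2541
  (X=0, Y=0, V=0, U=0, W=0, Z=3) weight 2/2541
  (X=0, Y=0, V=0, U=1, W=0, Z=0) weight 8/2541
  (X=0, Y=0, V=0, U=1, W=0, Z=1) weight 16/2541
  (X=0, Y=0, V=0, U=1, W=0, Z=2) weight 16/2541
  (X=0, Y=0, V=0, U=1, W=0, Z=3) weight 4/2541
  (X=0, Y=0, V=1, U=0, W=2, Z=0) weight 1/847
  (X=0, Y=0, V=2, U=0, W=1, Z=0) weight 2/2541
  … 182 more
Group by W:
  weight(W=0) = 2/11
  weight(W=1) = 2/33
  weight(W=2) = 1/11
Total weight = 2/11 + 2/33 + 1/11 = 1/3
P(W=0 | obs) = 2/11 / 1/3 = 6/11
P(W=1 | obs) = 2/33 / 1/3 = 2/11
P(W=2 | obs) = 1/11 / 1/3 = 3/11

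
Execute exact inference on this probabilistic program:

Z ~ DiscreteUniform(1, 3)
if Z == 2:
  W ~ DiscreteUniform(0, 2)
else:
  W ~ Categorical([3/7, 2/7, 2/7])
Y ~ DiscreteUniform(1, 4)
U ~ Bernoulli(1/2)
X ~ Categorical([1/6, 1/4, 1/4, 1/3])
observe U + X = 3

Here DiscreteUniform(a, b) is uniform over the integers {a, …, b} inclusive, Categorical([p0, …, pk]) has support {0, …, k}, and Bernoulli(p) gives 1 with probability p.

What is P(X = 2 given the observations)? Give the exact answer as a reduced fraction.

Enumerate traces; 72 have nonzero weight after conditioning:
  (Z=1, W=0, Y=1, U=0, X=3) weight 1/168
  (Z=1, W=0, Y=1, U=1, X=2) weight 1/224
  (Z=1, W=0, Y=2, U=0, X=3) weight 1/168
  (Z=1, W=0, Y=2, U=1, X=2) weight 1/224
  (Z=1, W=0, Y=3, U=0, X=3) weight 1/168
  (Z=1, W=0, Y=3, U=1, X=2) weight 1/224
  (Z=1, W=0, Y=4, U=0, X=3) weight 1/168
  (Z=1, W=0, Y=4, U=1, X=2) weight 1/224
  … 64 more
Group by X:
  weight(X=2) = 1/8
  weight(X=3) = 1/6
Total weight = 1/8 + 1/6 = 7/24
P(X=2 | obs) = 1/8 / 7/24 = 3/7
P(X=3 | obs) = 1/6 / 7/24 = 4/7

P(X = 2 | obs) = 3/7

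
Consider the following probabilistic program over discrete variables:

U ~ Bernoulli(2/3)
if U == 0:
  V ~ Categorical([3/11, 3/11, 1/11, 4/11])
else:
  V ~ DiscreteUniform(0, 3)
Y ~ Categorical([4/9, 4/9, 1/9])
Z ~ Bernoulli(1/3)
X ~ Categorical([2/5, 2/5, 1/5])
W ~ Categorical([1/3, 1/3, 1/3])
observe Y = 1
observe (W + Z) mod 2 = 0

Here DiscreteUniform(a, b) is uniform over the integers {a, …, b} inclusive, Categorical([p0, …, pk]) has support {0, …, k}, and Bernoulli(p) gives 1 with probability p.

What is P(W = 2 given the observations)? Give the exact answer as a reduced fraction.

P(W = 2 | obs) = 2/5

Enumerate traces; 72 have nonzero weight after conditioning:
  (U=0, V=0, Y=1, Z=0, X=0, W=0) weight 16/4455
  (U=0, V=0, Y=1, Z=0, X=0, W=2) weight 16/4455
  (U=0, V=0, Y=1, Z=0, X=1, W=0) weight 16/4455
  (U=0, V=0, Y=1, Z=0, X=1, W=2) weight 16/4455
  (U=0, V=0, Y=1, Z=0, X=2, W=0) weight 8/4455
  (U=0, V=0, Y=1, Z=0, X=2, W=2) weight 8/4455
  (U=0, V=0, Y=1, Z=1, X=0, W=1) weight 8/4455
  (U=0, V=0, Y=1, Z=1, X=1, W=1) weight 8/4455
  … 64 more
Group by W:
  weight(W=0) = 8/81
  weight(W=1) = 4/81
  weight(W=2) = 8/81
Total weight = 8/81 + 4/81 + 8/81 = 20/81
P(W=0 | obs) = 8/81 / 20/81 = 2/5
P(W=1 | obs) = 4/81 / 20/81 = 1/5
P(W=2 | obs) = 8/81 / 20/81 = 2/5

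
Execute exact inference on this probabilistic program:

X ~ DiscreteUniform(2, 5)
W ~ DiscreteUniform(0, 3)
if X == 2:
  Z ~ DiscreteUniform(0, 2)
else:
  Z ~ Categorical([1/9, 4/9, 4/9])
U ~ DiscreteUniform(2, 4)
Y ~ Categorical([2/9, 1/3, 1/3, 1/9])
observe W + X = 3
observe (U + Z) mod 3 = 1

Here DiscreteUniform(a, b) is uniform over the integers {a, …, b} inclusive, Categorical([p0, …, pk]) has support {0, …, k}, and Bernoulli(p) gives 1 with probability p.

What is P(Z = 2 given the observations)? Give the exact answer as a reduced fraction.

P(Z = 2 | obs) = 7/18

Enumerate traces; 24 have nonzero weight after conditioning:
  (X=2, W=1, Z=0, U=4, Y=0) weight 1/648
  (X=2, W=1, Z=0, U=4, Y=1) weight 1/432
  (X=2, W=1, Z=0, U=4, Y=2) weight 1/432
  (X=2, W=1, Z=0, U=4, Y=3) weight 1/1296
  (X=2, W=1, Z=1, U=3, Y=0) weight 1/648
  (X=2, W=1, Z=1, U=3, Y=1) weight 1/432
  (X=2, W=1, Z=1, U=3, Y=2) weight 1/432
  (X=2, W=1, Z=1, U=3, Y=3) weight 1/1296
  (X=2, W=1, Z=2, U=2, Y=0) weight 1/648
  … 15 more
Group by Z:
  weight(Z=0) = 1/108
  weight(Z=1) = 7/432
  weight(Z=2) = 7/432
Total weight = 1/108 + 7/432 + 7/432 = 1/24
P(Z=0 | obs) = 1/108 / 1/24 = 2/9
P(Z=1 | obs) = 7/432 / 1/24 = 7/18
P(Z=2 | obs) = 7/432 / 1/24 = 7/18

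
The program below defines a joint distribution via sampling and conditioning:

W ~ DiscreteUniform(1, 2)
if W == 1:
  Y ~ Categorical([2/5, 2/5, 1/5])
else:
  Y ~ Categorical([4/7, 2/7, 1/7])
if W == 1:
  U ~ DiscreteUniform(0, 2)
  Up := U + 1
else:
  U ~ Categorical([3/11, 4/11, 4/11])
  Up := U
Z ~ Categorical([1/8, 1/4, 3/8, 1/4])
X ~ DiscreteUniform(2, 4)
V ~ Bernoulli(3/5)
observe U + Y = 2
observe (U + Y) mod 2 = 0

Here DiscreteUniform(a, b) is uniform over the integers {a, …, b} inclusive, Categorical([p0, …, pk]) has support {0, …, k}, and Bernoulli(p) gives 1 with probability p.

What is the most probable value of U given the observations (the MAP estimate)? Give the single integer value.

Enumerate traces; 144 have nonzero weight after conditioning:
  (W=1, Y=0, U=2, Z=0, X=2, V=0) weight 1/900
  (W=1, Y=0, U=2, Z=0, X=2, V=1) weight 1/600
  (W=1, Y=0, U=2, Z=0, X=3, V=0) weight 1/900
  (W=1, Y=0, U=2, Z=0, X=3, V=1) weight 1/600
  (W=1, Y=0, U=2, Z=0, X=4, V=0) weight 1/900
  (W=1, Y=0, U=2, Z=0, X=4, V=1) weight 1/600
  (W=1, Y=0, U=2, Z=1, X=2, V=0) weight 1/450
  (W=1, Y=0, U=2, Z=1, X=2, V=1) weight 1/300
  (W=1, Y=1, U=1, Z=0, X=2, V=0) weight 1/900
  (W=1, Y=2, U=0, Z=0, X=2, V=0) weight 1/1800
  … 134 more
Group by U:
  weight(U=0) = 61/1155
  weight(U=1) = 137/1155
  weight(U=2) = 197/1155
Total weight = 61/1155 + 137/1155 + 197/1155 = 79/231
P(U=0 | obs) = 61/1155 / 79/231 = 61/395
P(U=1 | obs) = 137/1155 / 79/231 = 137/395
P(U=2 | obs) = 197/1155 / 79/231 = 197/395
argmax = 2

argmax_v P(U = v | obs) = 2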